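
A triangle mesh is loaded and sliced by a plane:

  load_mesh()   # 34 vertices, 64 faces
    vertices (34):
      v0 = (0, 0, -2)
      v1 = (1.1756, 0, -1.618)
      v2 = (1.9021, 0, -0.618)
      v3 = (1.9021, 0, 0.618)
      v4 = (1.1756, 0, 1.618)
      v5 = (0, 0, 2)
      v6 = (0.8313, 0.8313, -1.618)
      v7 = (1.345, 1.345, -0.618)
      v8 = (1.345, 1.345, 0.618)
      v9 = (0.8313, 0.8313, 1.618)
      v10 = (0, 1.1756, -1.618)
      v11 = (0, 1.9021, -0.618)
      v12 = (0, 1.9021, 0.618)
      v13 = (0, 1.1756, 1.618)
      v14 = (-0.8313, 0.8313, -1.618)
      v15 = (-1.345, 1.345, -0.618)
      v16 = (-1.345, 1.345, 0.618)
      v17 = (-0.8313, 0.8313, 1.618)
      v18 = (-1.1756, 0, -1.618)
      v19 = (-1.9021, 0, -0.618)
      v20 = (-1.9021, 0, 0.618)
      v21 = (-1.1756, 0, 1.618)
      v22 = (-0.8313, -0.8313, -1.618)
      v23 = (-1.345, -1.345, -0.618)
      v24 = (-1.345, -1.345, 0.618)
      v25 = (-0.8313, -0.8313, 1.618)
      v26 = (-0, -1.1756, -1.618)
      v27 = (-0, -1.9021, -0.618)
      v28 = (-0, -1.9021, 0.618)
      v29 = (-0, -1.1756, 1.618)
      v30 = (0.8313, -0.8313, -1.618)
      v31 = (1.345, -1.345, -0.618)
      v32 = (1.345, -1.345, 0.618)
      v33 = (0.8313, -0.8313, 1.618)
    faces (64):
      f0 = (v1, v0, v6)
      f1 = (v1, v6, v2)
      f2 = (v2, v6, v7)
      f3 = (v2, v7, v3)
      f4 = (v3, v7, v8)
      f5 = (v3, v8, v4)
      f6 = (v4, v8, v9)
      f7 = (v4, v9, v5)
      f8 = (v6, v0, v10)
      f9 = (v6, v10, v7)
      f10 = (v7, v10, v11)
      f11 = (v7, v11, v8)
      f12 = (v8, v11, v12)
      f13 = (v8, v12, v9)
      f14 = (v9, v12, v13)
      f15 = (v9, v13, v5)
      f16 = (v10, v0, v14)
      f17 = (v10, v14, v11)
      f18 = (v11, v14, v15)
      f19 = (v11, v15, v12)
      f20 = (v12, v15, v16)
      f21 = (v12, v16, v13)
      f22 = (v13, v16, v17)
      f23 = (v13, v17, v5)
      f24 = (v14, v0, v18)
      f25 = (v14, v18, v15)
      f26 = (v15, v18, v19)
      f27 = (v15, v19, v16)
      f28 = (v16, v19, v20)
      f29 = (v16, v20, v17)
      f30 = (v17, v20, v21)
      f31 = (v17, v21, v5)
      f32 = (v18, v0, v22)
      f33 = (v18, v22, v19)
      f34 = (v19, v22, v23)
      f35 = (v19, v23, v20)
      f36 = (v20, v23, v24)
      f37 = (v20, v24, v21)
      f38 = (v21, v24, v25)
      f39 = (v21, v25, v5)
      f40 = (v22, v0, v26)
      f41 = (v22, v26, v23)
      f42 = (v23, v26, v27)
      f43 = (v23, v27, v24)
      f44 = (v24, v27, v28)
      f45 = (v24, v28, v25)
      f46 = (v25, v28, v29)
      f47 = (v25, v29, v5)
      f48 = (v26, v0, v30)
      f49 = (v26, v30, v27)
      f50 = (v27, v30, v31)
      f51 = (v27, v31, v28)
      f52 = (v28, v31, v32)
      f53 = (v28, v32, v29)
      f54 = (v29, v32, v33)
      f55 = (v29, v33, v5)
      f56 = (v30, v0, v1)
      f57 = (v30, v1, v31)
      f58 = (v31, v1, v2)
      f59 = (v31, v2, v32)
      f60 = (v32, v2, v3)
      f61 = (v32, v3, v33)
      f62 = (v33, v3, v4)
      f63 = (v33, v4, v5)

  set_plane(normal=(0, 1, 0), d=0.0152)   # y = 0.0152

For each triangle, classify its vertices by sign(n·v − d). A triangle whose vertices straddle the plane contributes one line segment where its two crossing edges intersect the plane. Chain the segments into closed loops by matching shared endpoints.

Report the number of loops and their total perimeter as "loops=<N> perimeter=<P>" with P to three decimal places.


Straddling triangles (20 of 64):
  (v1,v0,v6) [--+] → (0.0152, 0.0152, -1.99302)–(1.1693, 0.0152, -1.618)  len=1.2135
  (v1,v6,v2) [-+-] → (1.1693, 0.0152, -1.618)–(1.88252, 0.0152, -0.636285)  len=1.2134
  (v2,v6,v7) [-++] → (1.88252, 0.0152, -0.636285)–(1.8958, 0.0152, -0.618)  len=0.0226
  (v2,v7,v3) [-+-] → (1.8958, 0.0152, -0.618)–(1.8958, 0.0152, 0.604032)  len=1.2220
  (v3,v7,v8) [-++] → (1.8958, 0.0152, 0.604032)–(1.8958, 0.0152, 0.618)  len=0.0140
  (v3,v8,v4) [-+-] → (1.8958, 0.0152, 0.618)–(1.17751, 0.0152, 1.6067)  len=1.2221
  (v4,v8,v9) [-++] → (1.17751, 0.0152, 1.6067)–(1.1693, 0.0152, 1.618)  len=0.0140
  (v4,v9,v5) [-+-] → (1.1693, 0.0152, 1.618)–(0.0152, 0.0152, 1.99302)  len=1.2135
  (v6,v0,v10) [+-+] → (0.0152, 0.0152, -1.99302)–(0, 0.0152, -1.99506)  len=0.0153
  (v9,v13,v5) [++-] → (0, 0.0152, 1.99506)–(0.0152, 0.0152, 1.99302)  len=0.0153
  (v10,v0,v14) [+-+] → (0, 0.0152, -1.99506)–(-0.0152, 0.0152, -1.99302)  len=0.0153
  (v13,v17,v5) [++-] → (-0.0152, 0.0152, 1.99302)–(0, 0.0152, 1.99506)  len=0.0153
  (v14,v0,v18) [+--] → (-0.0152, 0.0152, -1.99302)–(-1.1693, 0.0152, -1.618)  len=1.2135
  (v14,v18,v15) [+-+] → (-1.1693, 0.0152, -1.618)–(-1.17751, 0.0152, -1.6067)  len=0.0140
  (v15,v18,v19) [+--] → (-1.17751, 0.0152, -1.6067)–(-1.8958, 0.0152, -0.618)  len=1.2221
  (v15,v19,v16) [+-+] → (-1.8958, 0.0152, -0.618)–(-1.8958, 0.0152, -0.604032)  len=0.0140
  (v16,v19,v20) [+--] → (-1.8958, 0.0152, -0.604032)–(-1.8958, 0.0152, 0.618)  len=1.2220
  (v16,v20,v17) [+-+] → (-1.8958, 0.0152, 0.618)–(-1.88252, 0.0152, 0.636285)  len=0.0226
  (v17,v20,v21) [+--] → (-1.88252, 0.0152, 0.636285)–(-1.1693, 0.0152, 1.618)  len=1.2134
  (v17,v21,v5) [+--] → (-1.1693, 0.0152, 1.618)–(-0.0152, 0.0152, 1.99302)  len=1.2135

Chained into 1 loop(s):
  loop 1: 20 segments, perimeter = 12.3315
Total perimeter = 12.332

loops=1 perimeter=12.332


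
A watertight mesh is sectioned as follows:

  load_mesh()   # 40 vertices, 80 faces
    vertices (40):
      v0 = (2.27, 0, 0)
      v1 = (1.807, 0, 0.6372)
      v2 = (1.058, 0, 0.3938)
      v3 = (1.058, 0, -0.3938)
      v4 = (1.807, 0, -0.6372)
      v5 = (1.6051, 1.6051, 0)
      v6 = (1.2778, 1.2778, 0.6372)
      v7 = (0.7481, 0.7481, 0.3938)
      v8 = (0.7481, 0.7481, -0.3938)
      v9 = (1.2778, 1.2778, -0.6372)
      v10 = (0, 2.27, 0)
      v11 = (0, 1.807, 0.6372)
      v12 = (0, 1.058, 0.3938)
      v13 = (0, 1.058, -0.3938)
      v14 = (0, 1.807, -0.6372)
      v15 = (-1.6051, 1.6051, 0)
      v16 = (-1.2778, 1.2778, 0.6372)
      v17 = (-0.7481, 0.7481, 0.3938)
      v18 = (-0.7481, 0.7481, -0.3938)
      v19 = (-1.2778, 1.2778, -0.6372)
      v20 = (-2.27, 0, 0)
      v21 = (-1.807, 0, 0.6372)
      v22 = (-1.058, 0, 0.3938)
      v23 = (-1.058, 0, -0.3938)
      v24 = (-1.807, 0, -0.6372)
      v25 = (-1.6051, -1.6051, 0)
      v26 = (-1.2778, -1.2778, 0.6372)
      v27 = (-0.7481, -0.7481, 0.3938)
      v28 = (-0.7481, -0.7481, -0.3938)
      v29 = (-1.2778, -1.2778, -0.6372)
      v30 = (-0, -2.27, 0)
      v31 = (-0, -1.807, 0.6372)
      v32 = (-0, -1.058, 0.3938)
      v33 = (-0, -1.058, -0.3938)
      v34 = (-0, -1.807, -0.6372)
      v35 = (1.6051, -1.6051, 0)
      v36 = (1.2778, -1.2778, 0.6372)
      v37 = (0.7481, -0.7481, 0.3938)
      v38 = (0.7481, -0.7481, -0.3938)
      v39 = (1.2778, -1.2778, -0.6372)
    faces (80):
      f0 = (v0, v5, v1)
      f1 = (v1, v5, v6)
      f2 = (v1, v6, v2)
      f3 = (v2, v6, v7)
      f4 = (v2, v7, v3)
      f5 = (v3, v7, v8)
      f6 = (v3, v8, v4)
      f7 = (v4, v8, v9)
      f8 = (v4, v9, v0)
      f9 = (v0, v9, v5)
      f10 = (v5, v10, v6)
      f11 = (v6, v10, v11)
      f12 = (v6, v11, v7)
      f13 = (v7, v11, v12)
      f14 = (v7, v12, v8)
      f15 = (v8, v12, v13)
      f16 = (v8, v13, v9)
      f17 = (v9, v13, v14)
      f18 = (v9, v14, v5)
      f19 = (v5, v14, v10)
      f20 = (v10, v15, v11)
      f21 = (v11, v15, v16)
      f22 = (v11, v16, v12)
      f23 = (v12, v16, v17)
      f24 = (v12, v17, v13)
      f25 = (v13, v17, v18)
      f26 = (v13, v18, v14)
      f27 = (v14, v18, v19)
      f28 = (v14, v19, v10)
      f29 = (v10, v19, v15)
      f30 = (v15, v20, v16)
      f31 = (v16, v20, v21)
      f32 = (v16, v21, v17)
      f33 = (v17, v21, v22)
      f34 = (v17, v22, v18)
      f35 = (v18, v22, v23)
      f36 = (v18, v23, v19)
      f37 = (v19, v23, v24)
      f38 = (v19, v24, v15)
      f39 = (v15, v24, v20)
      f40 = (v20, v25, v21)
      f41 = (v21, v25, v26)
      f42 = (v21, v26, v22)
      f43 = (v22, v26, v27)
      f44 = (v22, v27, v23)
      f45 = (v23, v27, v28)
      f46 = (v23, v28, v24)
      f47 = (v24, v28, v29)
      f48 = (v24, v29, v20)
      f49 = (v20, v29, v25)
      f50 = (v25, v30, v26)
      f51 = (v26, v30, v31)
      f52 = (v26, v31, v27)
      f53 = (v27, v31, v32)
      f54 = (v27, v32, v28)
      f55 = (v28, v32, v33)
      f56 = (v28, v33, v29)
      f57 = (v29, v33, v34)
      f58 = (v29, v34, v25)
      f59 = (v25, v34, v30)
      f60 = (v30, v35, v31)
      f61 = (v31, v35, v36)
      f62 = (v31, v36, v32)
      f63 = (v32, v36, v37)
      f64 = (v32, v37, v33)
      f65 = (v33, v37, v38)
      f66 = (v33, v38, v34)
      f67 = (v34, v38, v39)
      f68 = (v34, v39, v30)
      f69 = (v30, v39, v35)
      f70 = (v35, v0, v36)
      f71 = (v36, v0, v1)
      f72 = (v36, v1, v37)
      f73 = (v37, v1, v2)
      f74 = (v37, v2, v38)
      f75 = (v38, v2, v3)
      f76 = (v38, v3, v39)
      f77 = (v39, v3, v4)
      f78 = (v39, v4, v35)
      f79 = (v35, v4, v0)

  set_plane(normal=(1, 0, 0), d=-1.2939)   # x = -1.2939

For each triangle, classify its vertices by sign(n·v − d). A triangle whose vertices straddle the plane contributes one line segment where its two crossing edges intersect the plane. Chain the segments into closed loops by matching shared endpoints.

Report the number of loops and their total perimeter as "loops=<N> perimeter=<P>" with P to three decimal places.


Straddling triangles (18 of 80):
  (v10,v15,v11) [+-+] → (-1.2939, 1.73401, 0)–(-1.2939, 1.64424, 0.123542)  len=0.1527
  (v11,v15,v16) [+-+] → (-1.2939, 1.64424, 0.123542)–(-1.2939, 1.2939, 0.605856)  len=0.5961
  (v10,v19,v15) [++-] → (-1.2939, 1.2939, -0.605856)–(-1.2939, 1.73401, 0)  len=0.7488
  (v15,v20,v16) [--+] → (-1.2939, 1.25707, 0.62686)–(-1.2939, 1.2939, 0.605856)  len=0.0424
  (v16,v20,v21) [+--] → (-1.2939, 1.25707, 0.62686)–(-1.2939, 1.23893, 0.6372)  len=0.0209
  (v16,v21,v17) [+-+] → (-1.2939, 1.23893, 0.6372)–(-1.2939, 0.362499, 0.519258)  len=0.8843
  (v17,v21,v22) [+-+] → (-1.2939, 0.362499, 0.519258)–(-1.2939, 0, 0.47046)  len=0.3658
  (v19,v23,v24) [++-] → (-1.2939, 0, -0.47046)–(-1.2939, 1.23893, -0.6372)  len=1.2501
  (v19,v24,v15) [+--] → (-1.2939, 1.23893, -0.6372)–(-1.2939, 1.2939, -0.605856)  len=0.0633
  (v21,v25,v26) [--+] → (-1.2939, -1.2939, 0.605856)–(-1.2939, -1.23893, 0.6372)  len=0.0633
  (v21,v26,v22) [-++] → (-1.2939, -1.23893, 0.6372)–(-1.2939, 0, 0.47046)  len=1.2501
  (v23,v28,v24) [++-] → (-1.2939, -0.362499, -0.519258)–(-1.2939, 0, -0.47046)  len=0.3658
  (v24,v28,v29) [-++] → (-1.2939, -0.362499, -0.519258)–(-1.2939, -1.23893, -0.6372)  len=0.8843
  (v24,v29,v20) [-+-] → (-1.2939, -1.23893, -0.6372)–(-1.2939, -1.25707, -0.62686)  len=0.0209
  (v20,v29,v25) [-+-] → (-1.2939, -1.25707, -0.62686)–(-1.2939, -1.2939, -0.605856)  len=0.0424
  (v25,v30,v26) [-++] → (-1.2939, -1.73401, 0)–(-1.2939, -1.2939, 0.605856)  len=0.7488
  (v29,v34,v25) [++-] → (-1.2939, -1.64424, -0.123542)–(-1.2939, -1.2939, -0.605856)  len=0.5961
  (v25,v34,v30) [-++] → (-1.2939, -1.64424, -0.123542)–(-1.2939, -1.73401, 0)  len=0.1527

Chained into 1 loop(s):
  loop 1: 18 segments, perimeter = 8.2489
Total perimeter = 8.249

loops=1 perimeter=8.249


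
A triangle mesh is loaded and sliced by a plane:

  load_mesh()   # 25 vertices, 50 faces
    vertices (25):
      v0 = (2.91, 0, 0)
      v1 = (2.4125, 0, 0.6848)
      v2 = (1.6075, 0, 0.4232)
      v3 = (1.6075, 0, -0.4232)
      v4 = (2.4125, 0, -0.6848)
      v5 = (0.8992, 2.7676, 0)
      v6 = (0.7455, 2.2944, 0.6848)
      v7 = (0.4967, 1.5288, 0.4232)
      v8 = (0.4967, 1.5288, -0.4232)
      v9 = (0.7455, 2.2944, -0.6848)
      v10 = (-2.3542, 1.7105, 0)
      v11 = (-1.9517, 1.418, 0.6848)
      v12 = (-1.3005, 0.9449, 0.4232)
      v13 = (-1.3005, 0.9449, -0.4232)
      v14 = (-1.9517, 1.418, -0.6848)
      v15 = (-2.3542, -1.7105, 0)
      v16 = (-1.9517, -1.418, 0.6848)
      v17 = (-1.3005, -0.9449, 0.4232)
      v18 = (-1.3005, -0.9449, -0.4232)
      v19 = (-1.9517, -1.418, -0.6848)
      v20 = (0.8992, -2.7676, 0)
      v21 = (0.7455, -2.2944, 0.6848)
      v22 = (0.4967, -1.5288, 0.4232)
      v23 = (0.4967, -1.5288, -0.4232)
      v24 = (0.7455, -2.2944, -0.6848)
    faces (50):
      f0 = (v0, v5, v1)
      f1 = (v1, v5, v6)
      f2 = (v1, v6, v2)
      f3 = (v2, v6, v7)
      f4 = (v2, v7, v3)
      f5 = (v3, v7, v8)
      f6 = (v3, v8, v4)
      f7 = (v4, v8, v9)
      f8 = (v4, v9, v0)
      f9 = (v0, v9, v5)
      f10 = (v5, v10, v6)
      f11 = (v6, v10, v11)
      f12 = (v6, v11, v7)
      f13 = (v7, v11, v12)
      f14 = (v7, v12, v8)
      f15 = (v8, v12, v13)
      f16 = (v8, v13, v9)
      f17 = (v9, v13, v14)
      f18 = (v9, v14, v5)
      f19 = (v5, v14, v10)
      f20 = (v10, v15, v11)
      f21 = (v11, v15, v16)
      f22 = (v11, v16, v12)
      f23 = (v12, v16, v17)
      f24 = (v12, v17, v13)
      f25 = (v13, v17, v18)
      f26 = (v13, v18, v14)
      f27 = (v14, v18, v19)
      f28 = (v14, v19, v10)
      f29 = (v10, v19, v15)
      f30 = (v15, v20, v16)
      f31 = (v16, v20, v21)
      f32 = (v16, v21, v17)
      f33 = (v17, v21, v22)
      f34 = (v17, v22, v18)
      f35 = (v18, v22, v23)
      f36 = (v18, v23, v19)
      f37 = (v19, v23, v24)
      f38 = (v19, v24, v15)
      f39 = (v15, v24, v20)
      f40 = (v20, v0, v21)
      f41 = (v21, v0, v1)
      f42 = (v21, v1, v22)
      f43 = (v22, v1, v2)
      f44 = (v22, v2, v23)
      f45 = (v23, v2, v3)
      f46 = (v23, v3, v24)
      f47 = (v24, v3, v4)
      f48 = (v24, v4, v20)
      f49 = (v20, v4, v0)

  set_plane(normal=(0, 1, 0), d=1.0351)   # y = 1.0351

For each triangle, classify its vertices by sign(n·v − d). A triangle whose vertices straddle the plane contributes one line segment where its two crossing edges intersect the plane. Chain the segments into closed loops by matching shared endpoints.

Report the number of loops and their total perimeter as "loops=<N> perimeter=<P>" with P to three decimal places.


loops=2 perimeter=8.613

Straddling triangles (22 of 50):
  (v0,v5,v1) [-+-] → (2.15795, 1.0351, 0)–(1.84652, 1.0351, 0.42868)  len=0.5299
  (v1,v5,v6) [-++] → (1.84652, 1.0351, 0.42868)–(1.66045, 1.0351, 0.6848)  len=0.3166
  (v1,v6,v2) [-+-] → (1.66045, 1.0351, 0.6848)–(1.21862, 1.0351, 0.541219)  len=0.4646
  (v2,v6,v7) [-++] → (1.21862, 1.0351, 0.541219)–(0.855414, 1.0351, 0.4232)  len=0.3819
  (v2,v7,v3) [-+-] → (0.855414, 1.0351, 0.4232)–(0.855414, 1.0351, 0.149869)  len=0.2733
  (v3,v7,v8) [-++] → (0.855414, 1.0351, 0.149869)–(0.855414, 1.0351, -0.4232)  len=0.5731
  (v3,v8,v4) [-+-] → (0.855414, 1.0351, -0.4232)–(1.11538, 1.0351, -0.507679)  len=0.2733
  (v4,v8,v9) [-++] → (1.11538, 1.0351, -0.507679)–(1.66045, 1.0351, -0.6848)  len=0.5731
  (v4,v9,v0) [-+-] → (1.66045, 1.0351, -0.6848)–(1.9335, 1.0351, -0.308942)  len=0.4646
  (v0,v9,v5) [-++] → (1.9335, 1.0351, -0.308942)–(2.15795, 1.0351, 0)  len=0.3819
  (v7,v11,v12) [++-] → (-1.42466, 1.0351, 0.473076)–(-1.02287, 1.0351, 0.4232)  len=0.4049
  (v7,v12,v8) [+-+] → (-1.02287, 1.0351, 0.4232)–(-1.02287, 1.0351, 0.292449)  len=0.1308
  (v8,v12,v13) [+--] → (-1.02287, 1.0351, 0.292449)–(-1.02287, 1.0351, -0.4232)  len=0.7156
  (v8,v13,v9) [+-+] → (-1.02287, 1.0351, -0.4232)–(-1.16375, 1.0351, -0.440685)  len=0.1420
  (v9,v13,v14) [+-+] → (-1.16375, 1.0351, -0.440685)–(-1.42466, 1.0351, -0.473076)  len=0.2629
  (v10,v15,v11) [+-+] → (-2.3542, 1.0351, 0)–(-2.00096, 1.0351, 0.600987)  len=0.6971
  (v11,v15,v16) [+--] → (-2.00096, 1.0351, 0.600987)–(-1.9517, 1.0351, 0.6848)  len=0.0972
  (v11,v16,v12) [+--] → (-1.9517, 1.0351, 0.6848)–(-1.42466, 1.0351, 0.473076)  len=0.5680
  (v13,v18,v14) [--+] → (-1.84618, 1.0351, -0.642409)–(-1.42466, 1.0351, -0.473076)  len=0.4543
  (v14,v18,v19) [+--] → (-1.84618, 1.0351, -0.642409)–(-1.9517, 1.0351, -0.6848)  len=0.1137
  (v14,v19,v10) [+-+] → (-1.9517, 1.0351, -0.6848)–(-2.26731, 1.0351, -0.147839)  len=0.6228
  (v10,v19,v15) [+--] → (-2.26731, 1.0351, -0.147839)–(-2.3542, 1.0351, 0)  len=0.1715

Chained into 2 loop(s):
  loop 1: 10 segments, perimeter = 4.2322
  loop 2: 12 segments, perimeter = 4.3808
Total perimeter = 8.613


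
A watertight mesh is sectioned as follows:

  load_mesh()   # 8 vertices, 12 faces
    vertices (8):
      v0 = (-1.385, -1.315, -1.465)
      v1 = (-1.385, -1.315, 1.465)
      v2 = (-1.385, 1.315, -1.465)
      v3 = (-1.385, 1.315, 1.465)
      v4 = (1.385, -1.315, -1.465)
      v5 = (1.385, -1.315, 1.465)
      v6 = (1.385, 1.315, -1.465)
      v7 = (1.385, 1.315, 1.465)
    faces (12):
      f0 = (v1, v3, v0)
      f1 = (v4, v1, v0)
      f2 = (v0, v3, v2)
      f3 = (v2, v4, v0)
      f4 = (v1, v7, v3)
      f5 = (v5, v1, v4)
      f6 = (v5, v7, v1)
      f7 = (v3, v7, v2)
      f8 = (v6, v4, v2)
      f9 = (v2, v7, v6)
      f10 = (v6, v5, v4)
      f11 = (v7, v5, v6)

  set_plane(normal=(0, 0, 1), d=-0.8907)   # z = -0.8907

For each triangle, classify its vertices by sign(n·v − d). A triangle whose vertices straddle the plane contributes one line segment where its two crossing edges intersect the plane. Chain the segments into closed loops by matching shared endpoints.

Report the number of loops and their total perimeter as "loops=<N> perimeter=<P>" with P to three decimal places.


loops=1 perimeter=10.800

Straddling triangles (8 of 12):
  (v1,v3,v0) [++-] → (-1.385, -0.799502, -0.8907)–(-1.385, -1.315, -0.8907)  len=0.5155
  (v4,v1,v0) [-+-] → (0.842061, -1.315, -0.8907)–(-1.385, -1.315, -0.8907)  len=2.2271
  (v0,v3,v2) [-+-] → (-1.385, -0.799502, -0.8907)–(-1.385, 1.315, -0.8907)  len=2.1145
  (v5,v1,v4) [++-] → (0.842061, -1.315, -0.8907)–(1.385, -1.315, -0.8907)  len=0.5429
  (v3,v7,v2) [++-] → (-0.842061, 1.315, -0.8907)–(-1.385, 1.315, -0.8907)  len=0.5429
  (v2,v7,v6) [-+-] → (-0.842061, 1.315, -0.8907)–(1.385, 1.315, -0.8907)  len=2.2271
  (v6,v5,v4) [-+-] → (1.385, 0.799502, -0.8907)–(1.385, -1.315, -0.8907)  len=2.1145
  (v7,v5,v6) [++-] → (1.385, 0.799502, -0.8907)–(1.385, 1.315, -0.8907)  len=0.5155

Chained into 1 loop(s):
  loop 1: 8 segments, perimeter = 10.8000
Total perimeter = 10.800


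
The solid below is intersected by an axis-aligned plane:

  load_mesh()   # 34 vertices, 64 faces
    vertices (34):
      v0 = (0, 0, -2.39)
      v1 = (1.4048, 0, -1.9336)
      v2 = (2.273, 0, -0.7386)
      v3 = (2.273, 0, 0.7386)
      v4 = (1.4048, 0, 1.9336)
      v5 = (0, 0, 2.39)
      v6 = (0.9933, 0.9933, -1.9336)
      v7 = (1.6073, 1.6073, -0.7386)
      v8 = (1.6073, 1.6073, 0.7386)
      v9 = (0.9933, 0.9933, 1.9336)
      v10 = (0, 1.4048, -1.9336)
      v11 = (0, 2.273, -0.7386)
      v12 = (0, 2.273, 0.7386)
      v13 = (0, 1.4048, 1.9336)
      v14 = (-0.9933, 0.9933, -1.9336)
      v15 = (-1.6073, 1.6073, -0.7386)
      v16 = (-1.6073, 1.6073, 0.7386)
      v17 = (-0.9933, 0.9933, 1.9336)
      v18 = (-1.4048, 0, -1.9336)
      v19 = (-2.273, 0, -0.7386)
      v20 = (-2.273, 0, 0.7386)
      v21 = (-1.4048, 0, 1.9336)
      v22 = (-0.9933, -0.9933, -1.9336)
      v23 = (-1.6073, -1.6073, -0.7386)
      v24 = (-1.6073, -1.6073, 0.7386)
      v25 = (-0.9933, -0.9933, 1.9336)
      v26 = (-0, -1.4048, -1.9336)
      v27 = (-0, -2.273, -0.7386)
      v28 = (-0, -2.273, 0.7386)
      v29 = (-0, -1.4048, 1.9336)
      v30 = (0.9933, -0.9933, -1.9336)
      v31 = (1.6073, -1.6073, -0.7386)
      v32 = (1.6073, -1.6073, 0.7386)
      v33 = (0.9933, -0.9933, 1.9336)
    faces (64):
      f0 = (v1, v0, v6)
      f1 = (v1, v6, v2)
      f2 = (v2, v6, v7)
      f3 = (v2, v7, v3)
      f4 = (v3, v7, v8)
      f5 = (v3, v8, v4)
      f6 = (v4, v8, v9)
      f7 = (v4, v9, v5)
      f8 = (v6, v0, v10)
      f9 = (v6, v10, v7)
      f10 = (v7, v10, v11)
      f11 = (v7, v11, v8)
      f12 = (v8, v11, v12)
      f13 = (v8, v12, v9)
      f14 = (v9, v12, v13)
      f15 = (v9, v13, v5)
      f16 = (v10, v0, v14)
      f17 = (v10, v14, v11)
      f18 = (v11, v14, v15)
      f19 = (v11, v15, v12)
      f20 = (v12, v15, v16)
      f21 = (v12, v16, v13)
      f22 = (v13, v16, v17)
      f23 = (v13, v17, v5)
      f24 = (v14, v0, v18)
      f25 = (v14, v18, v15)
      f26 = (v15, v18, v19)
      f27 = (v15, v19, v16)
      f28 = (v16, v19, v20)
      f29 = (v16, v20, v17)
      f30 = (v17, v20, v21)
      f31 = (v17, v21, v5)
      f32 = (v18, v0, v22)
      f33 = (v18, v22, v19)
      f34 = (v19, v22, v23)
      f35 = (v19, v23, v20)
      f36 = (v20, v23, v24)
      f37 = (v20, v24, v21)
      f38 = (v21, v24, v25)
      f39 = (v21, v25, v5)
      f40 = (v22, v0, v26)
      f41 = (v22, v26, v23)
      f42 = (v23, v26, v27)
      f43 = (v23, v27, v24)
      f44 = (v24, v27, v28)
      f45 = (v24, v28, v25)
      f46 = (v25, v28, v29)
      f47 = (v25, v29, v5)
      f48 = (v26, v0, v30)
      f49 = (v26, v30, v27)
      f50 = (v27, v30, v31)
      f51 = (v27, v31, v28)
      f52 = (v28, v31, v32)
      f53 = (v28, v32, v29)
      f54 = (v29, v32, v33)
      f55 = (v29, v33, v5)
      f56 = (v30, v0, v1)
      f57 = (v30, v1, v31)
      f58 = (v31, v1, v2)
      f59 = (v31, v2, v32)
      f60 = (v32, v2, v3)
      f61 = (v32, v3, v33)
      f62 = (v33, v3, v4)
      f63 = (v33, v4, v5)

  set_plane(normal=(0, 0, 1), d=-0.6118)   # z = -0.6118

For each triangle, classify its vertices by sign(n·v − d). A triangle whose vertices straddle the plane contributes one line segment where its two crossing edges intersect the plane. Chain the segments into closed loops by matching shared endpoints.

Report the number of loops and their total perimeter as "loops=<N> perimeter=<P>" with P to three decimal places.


Straddling triangles (16 of 64):
  (v2,v7,v3) [--+] → (1.66444, 1.46933, -0.6118)–(2.273, 0, -0.6118)  len=1.5904
  (v3,v7,v8) [+-+] → (1.66444, 1.46933, -0.6118)–(1.6073, 1.6073, -0.6118)  len=0.1493
  (v7,v11,v8) [--+] → (0.137968, 2.21586, -0.6118)–(1.6073, 1.6073, -0.6118)  len=1.5904
  (v8,v11,v12) [+-+] → (0.137968, 2.21586, -0.6118)–(0, 2.273, -0.6118)  len=0.1493
  (v11,v15,v12) [--+] → (-1.46933, 1.66444, -0.6118)–(0, 2.273, -0.6118)  len=1.5904
  (v12,v15,v16) [+-+] → (-1.46933, 1.66444, -0.6118)–(-1.6073, 1.6073, -0.6118)  len=0.1493
  (v15,v19,v16) [--+] → (-2.21586, 0.137968, -0.6118)–(-1.6073, 1.6073, -0.6118)  len=1.5904
  (v16,v19,v20) [+-+] → (-2.21586, 0.137968, -0.6118)–(-2.273, 0, -0.6118)  len=0.1493
  (v19,v23,v20) [--+] → (-1.66444, -1.46933, -0.6118)–(-2.273, 0, -0.6118)  len=1.5904
  (v20,v23,v24) [+-+] → (-1.66444, -1.46933, -0.6118)–(-1.6073, -1.6073, -0.6118)  len=0.1493
  (v23,v27,v24) [--+] → (-0.137968, -2.21586, -0.6118)–(-1.6073, -1.6073, -0.6118)  len=1.5904
  (v24,v27,v28) [+-+] → (-0.137968, -2.21586, -0.6118)–(0, -2.273, -0.6118)  len=0.1493
  (v27,v31,v28) [--+] → (1.46933, -1.66444, -0.6118)–(0, -2.273, -0.6118)  len=1.5904
  (v28,v31,v32) [+-+] → (1.46933, -1.66444, -0.6118)–(1.6073, -1.6073, -0.6118)  len=0.1493
  (v31,v2,v32) [--+] → (2.21586, -0.137968, -0.6118)–(1.6073, -1.6073, -0.6118)  len=1.5904
  (v32,v2,v3) [+-+] → (2.21586, -0.137968, -0.6118)–(2.273, 0, -0.6118)  len=0.1493

Chained into 1 loop(s):
  loop 1: 16 segments, perimeter = 13.9176
Total perimeter = 13.918

loops=1 perimeter=13.918


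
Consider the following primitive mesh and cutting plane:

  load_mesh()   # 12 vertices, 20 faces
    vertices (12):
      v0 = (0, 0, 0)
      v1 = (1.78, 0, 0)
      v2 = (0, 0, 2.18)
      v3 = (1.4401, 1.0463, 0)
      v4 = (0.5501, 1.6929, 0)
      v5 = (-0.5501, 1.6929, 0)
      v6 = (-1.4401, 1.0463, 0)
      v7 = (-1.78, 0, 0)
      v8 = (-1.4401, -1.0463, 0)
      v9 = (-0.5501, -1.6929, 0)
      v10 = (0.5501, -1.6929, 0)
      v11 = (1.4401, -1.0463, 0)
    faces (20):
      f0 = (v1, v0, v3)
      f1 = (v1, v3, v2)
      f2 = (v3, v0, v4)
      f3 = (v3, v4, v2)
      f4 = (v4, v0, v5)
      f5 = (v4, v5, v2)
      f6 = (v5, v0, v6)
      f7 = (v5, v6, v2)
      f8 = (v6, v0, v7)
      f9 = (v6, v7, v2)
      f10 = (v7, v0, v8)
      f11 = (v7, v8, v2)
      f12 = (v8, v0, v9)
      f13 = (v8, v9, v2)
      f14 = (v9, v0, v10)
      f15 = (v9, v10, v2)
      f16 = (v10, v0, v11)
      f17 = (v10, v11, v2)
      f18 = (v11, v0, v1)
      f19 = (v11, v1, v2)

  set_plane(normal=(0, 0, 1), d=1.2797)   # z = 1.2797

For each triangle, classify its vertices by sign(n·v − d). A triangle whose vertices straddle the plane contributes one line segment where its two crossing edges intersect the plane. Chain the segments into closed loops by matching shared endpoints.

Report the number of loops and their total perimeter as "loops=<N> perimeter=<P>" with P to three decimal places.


loops=1 perimeter=4.543

Straddling triangles (10 of 20):
  (v1,v3,v2) [--+] → (0.594735, 0.432103, 1.2797)–(0.735107, 0, 1.2797)  len=0.4543
  (v3,v4,v2) [--+] → (0.227181, 0.699137, 1.2797)–(0.594735, 0.432103, 1.2797)  len=0.4543
  (v4,v5,v2) [--+] → (-0.227181, 0.699137, 1.2797)–(0.227181, 0.699137, 1.2797)  len=0.4544
  (v5,v6,v2) [--+] → (-0.594735, 0.432103, 1.2797)–(-0.227181, 0.699137, 1.2797)  len=0.4543
  (v6,v7,v2) [--+] → (-0.735107, 0, 1.2797)–(-0.594735, 0.432103, 1.2797)  len=0.4543
  (v7,v8,v2) [--+] → (-0.594735, -0.432103, 1.2797)–(-0.735107, 0, 1.2797)  len=0.4543
  (v8,v9,v2) [--+] → (-0.227181, -0.699137, 1.2797)–(-0.594735, -0.432103, 1.2797)  len=0.4543
  (v9,v10,v2) [--+] → (0.227181, -0.699137, 1.2797)–(-0.227181, -0.699137, 1.2797)  len=0.4544
  (v10,v11,v2) [--+] → (0.594735, -0.432103, 1.2797)–(0.227181, -0.699137, 1.2797)  len=0.4543
  (v11,v1,v2) [--+] → (0.735107, 0, 1.2797)–(0.594735, -0.432103, 1.2797)  len=0.4543

Chained into 1 loop(s):
  loop 1: 10 segments, perimeter = 4.5433
Total perimeter = 4.543


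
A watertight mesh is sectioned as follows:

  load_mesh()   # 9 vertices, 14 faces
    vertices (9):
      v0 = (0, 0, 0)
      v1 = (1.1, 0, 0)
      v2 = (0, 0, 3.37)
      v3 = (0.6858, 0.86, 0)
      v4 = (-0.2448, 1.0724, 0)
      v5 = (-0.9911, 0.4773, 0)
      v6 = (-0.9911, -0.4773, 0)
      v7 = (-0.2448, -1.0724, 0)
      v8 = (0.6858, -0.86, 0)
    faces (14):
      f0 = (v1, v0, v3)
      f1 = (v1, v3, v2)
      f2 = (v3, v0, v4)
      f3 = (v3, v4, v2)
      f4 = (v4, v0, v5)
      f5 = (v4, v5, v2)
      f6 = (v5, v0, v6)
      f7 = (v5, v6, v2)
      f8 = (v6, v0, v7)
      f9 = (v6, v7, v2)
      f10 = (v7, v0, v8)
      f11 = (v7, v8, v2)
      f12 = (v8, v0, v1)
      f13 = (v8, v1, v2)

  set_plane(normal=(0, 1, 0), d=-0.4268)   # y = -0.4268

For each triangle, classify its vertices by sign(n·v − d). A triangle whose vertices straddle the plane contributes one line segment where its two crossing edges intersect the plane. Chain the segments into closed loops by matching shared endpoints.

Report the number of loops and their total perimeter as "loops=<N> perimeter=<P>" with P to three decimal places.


loops=1 perimeter=6.441

Straddling triangles (8 of 14):
  (v5,v0,v6) [++-] → (-0.886238, -0.4268, 0)–(-0.9911, -0.4268, 0)  len=0.1049
  (v5,v6,v2) [+-+] → (-0.9911, -0.4268, 0)–(-0.886238, -0.4268, 0.356558)  len=0.3717
  (v6,v0,v7) [-+-] → (-0.886238, -0.4268, 0)–(-0.0974269, -0.4268, 0)  len=0.7888
  (v6,v7,v2) [--+] → (-0.0974269, -0.4268, 2.02879)–(-0.886238, -0.4268, 0.356558)  len=1.8489
  (v7,v0,v8) [-+-] → (-0.0974269, -0.4268, 0)–(0.340348, -0.4268, 0)  len=0.4378
  (v7,v8,v2) [--+] → (0.340348, -0.4268, 1.69754)–(-0.0974269, -0.4268, 2.02879)  len=0.5490
  (v8,v0,v1) [-++] → (0.340348, -0.4268, 0)–(0.894441, -0.4268, 0)  len=0.5541
  (v8,v1,v2) [-++] → (0.894441, -0.4268, 0)–(0.340348, -0.4268, 1.69754)  len=1.7857

Chained into 1 loop(s):
  loop 1: 8 segments, perimeter = 6.4408
Total perimeter = 6.441


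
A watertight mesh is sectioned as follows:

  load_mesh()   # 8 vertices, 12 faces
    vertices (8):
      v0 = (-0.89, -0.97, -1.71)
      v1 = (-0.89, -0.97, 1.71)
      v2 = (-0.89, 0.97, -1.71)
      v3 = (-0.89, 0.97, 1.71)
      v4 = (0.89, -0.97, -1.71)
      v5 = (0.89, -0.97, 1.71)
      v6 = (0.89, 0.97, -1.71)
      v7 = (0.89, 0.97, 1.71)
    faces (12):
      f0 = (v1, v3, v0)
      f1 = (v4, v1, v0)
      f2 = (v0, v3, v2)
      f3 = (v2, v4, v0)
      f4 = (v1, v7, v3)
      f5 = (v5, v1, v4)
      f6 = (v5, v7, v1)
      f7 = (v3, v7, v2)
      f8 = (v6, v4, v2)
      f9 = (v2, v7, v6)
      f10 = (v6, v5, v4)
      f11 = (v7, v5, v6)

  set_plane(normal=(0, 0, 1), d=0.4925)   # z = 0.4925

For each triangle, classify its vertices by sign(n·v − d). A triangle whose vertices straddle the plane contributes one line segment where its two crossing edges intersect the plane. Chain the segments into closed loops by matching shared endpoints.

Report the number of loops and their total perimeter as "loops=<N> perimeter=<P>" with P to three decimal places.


loops=1 perimeter=7.440

Straddling triangles (8 of 12):
  (v1,v3,v0) [++-] → (-0.89, 0.279371, 0.4925)–(-0.89, -0.97, 0.4925)  len=1.2494
  (v4,v1,v0) [-+-] → (-0.25633, -0.97, 0.4925)–(-0.89, -0.97, 0.4925)  len=0.6337
  (v0,v3,v2) [-+-] → (-0.89, 0.279371, 0.4925)–(-0.89, 0.97, 0.4925)  len=0.6906
  (v5,v1,v4) [++-] → (-0.25633, -0.97, 0.4925)–(0.89, -0.97, 0.4925)  len=1.1463
  (v3,v7,v2) [++-] → (0.25633, 0.97, 0.4925)–(-0.89, 0.97, 0.4925)  len=1.1463
  (v2,v7,v6) [-+-] → (0.25633, 0.97, 0.4925)–(0.89, 0.97, 0.4925)  len=0.6337
  (v6,v5,v4) [-+-] → (0.89, -0.279371, 0.4925)–(0.89, -0.97, 0.4925)  len=0.6906
  (v7,v5,v6) [++-] → (0.89, -0.279371, 0.4925)–(0.89, 0.97, 0.4925)  len=1.2494

Chained into 1 loop(s):
  loop 1: 8 segments, perimeter = 7.4400
Total perimeter = 7.440


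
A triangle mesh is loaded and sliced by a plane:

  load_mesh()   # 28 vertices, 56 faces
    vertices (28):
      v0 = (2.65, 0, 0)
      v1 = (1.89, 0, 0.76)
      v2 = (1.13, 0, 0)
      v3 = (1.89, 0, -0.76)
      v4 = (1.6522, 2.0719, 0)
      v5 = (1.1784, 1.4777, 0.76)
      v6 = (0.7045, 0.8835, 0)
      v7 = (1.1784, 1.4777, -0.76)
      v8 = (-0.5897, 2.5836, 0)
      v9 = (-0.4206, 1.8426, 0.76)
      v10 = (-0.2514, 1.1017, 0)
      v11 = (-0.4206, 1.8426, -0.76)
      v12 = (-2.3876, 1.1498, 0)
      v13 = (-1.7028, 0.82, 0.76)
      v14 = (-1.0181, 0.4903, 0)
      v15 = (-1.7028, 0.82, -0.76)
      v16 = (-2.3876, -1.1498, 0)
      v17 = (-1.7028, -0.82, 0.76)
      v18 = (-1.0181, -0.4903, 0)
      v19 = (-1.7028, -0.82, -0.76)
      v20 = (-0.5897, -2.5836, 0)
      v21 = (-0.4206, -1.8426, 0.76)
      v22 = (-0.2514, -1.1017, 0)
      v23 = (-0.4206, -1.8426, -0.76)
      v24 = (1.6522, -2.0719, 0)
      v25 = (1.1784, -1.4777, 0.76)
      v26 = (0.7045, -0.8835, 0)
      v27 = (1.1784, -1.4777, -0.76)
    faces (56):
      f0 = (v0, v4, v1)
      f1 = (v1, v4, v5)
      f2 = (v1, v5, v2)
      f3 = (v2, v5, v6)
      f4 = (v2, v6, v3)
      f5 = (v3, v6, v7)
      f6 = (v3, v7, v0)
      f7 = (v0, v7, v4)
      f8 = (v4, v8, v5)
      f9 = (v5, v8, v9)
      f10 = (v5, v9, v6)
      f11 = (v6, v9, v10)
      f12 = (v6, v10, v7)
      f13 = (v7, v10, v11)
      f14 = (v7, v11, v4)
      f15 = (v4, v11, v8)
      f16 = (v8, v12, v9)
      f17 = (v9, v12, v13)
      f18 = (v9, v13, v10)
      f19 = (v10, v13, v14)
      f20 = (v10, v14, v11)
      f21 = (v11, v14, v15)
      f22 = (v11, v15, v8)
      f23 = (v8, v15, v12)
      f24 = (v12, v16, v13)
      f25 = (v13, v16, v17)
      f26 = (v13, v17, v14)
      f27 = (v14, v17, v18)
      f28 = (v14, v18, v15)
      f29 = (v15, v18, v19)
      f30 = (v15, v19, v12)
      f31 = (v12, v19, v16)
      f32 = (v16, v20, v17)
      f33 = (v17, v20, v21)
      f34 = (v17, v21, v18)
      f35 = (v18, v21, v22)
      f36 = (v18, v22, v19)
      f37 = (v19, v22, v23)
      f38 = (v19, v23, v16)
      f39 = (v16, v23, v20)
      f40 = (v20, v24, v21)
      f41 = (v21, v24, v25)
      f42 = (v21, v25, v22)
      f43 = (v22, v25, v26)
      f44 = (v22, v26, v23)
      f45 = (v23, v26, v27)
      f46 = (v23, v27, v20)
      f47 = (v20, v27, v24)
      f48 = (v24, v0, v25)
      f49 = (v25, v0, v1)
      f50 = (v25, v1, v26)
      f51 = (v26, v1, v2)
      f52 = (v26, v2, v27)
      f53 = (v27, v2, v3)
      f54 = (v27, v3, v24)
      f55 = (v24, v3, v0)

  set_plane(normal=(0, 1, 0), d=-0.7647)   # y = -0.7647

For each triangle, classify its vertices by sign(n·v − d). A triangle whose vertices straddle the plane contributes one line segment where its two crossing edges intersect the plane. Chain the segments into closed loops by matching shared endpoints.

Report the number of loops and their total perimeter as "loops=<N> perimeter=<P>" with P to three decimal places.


Straddling triangles (18 of 56):
  (v12,v16,v13) [+-+] → (-2.3876, -0.7647, 0)–(-2.25372, -0.7647, 0.148582)  len=0.2000
  (v13,v16,v17) [+--] → (-2.25372, -0.7647, 0.148582)–(-1.7028, -0.7647, 0.76)  len=0.8230
  (v13,v17,v14) [+-+] → (-1.7028, -0.7647, 0.76)–(-1.6739, -0.7647, 0.727925)  len=0.0432
  (v14,v17,v18) [+-+] → (-1.6739, -0.7647, 0.727925)–(-1.58796, -0.7647, 0.632527)  len=0.1284
  (v15,v18,v19) [++-] → (-1.58796, -0.7647, -0.632527)–(-1.7028, -0.7647, -0.76)  len=0.1716
  (v15,v19,v12) [+-+] → (-1.7028, -0.7647, -0.76)–(-1.72203, -0.7647, -0.738664)  len=0.0287
  (v12,v19,v16) [+--] → (-1.72203, -0.7647, -0.738664)–(-2.3876, -0.7647, 0)  len=0.9943
  (v17,v21,v18) [--+] → (-0.896859, -0.7647, 0.154214)–(-1.58796, -0.7647, 0.632527)  len=0.8405
  (v18,v21,v22) [+--] → (-0.896859, -0.7647, 0.154214)–(-0.674, -0.7647, 0)  len=0.2710
  (v18,v22,v19) [+--] → (-0.674, -0.7647, 0)–(-1.58796, -0.7647, -0.632527)  len=1.1115
  (v24,v0,v25) [-+-] → (2.28173, -0.7647, 0)–(1.88846, -0.7647, 0.393295)  len=0.5562
  (v25,v0,v1) [-++] → (1.88846, -0.7647, 0.393295)–(1.52175, -0.7647, 0.76)  len=0.5186
  (v25,v1,v26) [-+-] → (1.52175, -0.7647, 0.76)–(0.863908, -0.7647, 0.102194)  len=0.9303
  (v26,v1,v2) [-++] → (0.863908, -0.7647, 0.102194)–(0.761715, -0.7647, 0)  len=0.1445
  (v26,v2,v27) [-+-] → (0.761715, -0.7647, 0)–(1.15505, -0.7647, -0.393295)  len=0.5562
  (v27,v2,v3) [-++] → (1.15505, -0.7647, -0.393295)–(1.52175, -0.7647, -0.76)  len=0.5186
  (v27,v3,v24) [-+-] → (1.52175, -0.7647, -0.76)–(1.80223, -0.7647, -0.479498)  len=0.3967
  (v24,v3,v0) [-++] → (1.80223, -0.7647, -0.479498)–(2.28173, -0.7647, 0)  len=0.6781

Chained into 2 loop(s):
  loop 1: 10 segments, perimeter = 4.6122
  loop 2: 8 segments, perimeter = 4.2992
Total perimeter = 8.911

loops=2 perimeter=8.911


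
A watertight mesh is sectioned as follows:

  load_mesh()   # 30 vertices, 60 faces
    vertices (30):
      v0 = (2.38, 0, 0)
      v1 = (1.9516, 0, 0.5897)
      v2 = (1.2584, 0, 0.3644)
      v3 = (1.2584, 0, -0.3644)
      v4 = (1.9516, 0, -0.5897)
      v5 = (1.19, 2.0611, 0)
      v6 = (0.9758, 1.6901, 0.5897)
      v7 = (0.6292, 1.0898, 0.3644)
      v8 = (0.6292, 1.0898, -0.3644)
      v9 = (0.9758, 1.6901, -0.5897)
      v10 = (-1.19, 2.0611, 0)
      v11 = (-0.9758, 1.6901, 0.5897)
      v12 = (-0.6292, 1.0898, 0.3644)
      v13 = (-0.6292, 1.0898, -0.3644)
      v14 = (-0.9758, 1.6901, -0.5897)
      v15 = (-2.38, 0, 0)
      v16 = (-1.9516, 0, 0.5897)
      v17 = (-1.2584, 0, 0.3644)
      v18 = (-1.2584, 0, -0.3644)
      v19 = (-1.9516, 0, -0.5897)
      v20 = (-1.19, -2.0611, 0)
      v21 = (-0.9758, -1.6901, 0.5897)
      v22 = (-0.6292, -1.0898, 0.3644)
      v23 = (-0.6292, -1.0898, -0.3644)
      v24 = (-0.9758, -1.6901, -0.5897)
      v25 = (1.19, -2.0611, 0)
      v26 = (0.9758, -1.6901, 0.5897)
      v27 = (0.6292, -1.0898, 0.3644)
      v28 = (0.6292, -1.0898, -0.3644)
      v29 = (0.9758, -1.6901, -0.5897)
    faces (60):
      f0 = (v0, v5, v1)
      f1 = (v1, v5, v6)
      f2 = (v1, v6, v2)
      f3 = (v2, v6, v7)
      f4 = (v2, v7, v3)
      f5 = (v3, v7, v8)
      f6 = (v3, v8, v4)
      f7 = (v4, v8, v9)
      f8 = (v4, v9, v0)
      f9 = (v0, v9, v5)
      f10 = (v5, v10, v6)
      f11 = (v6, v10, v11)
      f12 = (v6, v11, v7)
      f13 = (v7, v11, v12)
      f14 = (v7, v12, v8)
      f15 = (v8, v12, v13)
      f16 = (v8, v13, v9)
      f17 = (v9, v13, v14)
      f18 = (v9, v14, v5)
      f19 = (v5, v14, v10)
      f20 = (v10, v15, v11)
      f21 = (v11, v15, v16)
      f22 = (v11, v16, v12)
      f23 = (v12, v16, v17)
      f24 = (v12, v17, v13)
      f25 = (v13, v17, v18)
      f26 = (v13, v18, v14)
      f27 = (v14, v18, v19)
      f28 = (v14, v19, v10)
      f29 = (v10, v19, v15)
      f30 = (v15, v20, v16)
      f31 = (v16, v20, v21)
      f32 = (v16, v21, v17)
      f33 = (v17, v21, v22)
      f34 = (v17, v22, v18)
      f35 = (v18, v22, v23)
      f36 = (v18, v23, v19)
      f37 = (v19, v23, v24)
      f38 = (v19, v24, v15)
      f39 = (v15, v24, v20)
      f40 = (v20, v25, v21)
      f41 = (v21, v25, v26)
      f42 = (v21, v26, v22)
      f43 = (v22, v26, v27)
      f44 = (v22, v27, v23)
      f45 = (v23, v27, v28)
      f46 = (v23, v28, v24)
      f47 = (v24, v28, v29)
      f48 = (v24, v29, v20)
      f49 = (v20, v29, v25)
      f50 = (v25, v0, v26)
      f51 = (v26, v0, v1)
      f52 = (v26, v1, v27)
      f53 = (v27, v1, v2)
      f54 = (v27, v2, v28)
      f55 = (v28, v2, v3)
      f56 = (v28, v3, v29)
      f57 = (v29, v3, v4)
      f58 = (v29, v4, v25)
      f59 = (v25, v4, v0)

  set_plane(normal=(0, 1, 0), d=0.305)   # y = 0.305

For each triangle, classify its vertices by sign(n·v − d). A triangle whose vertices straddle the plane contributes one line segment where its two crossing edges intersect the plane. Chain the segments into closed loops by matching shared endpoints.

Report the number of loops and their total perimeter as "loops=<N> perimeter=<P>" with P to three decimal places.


loops=2 perimeter=7.289

Straddling triangles (20 of 60):
  (v0,v5,v1) [-+-] → (2.2039, 0.305, 0)–(1.8389, 0.305, 0.502437)  len=0.6210
  (v1,v5,v6) [-++] → (1.8389, 0.305, 0.502437)–(1.7755, 0.305, 0.5897)  len=0.1079
  (v1,v6,v2) [-+-] → (1.7755, 0.305, 0.5897)–(1.2074, 0.305, 0.405058)  len=0.5974
  (v2,v6,v7) [-++] → (1.2074, 0.305, 0.405058)–(1.08231, 0.305, 0.3644)  len=0.1315
  (v2,v7,v3) [-+-] → (1.08231, 0.305, 0.3644)–(1.08231, 0.305, -0.160432)  len=0.5248
  (v3,v7,v8) [-++] → (1.08231, 0.305, -0.160432)–(1.08231, 0.305, -0.3644)  len=0.2040
  (v3,v8,v4) [-+-] → (1.08231, 0.305, -0.3644)–(1.5815, 0.305, -0.526646)  len=0.5249
  (v4,v8,v9) [-++] → (1.5815, 0.305, -0.526646)–(1.7755, 0.305, -0.5897)  len=0.2040
  (v4,v9,v0) [-+-] → (1.7755, 0.305, -0.5897)–(2.12659, 0.305, -0.106419)  len=0.5973
  (v0,v9,v5) [-++] → (2.12659, 0.305, -0.106419)–(2.2039, 0.305, 0)  len=0.1315
  (v10,v15,v11) [+-+] → (-2.2039, 0.305, 0)–(-2.12659, 0.305, 0.106419)  len=0.1315
  (v11,v15,v16) [+--] → (-2.12659, 0.305, 0.106419)–(-1.7755, 0.305, 0.5897)  len=0.5973
  (v11,v16,v12) [+-+] → (-1.7755, 0.305, 0.5897)–(-1.5815, 0.305, 0.526646)  len=0.2040
  (v12,v16,v17) [+--] → (-1.5815, 0.305, 0.526646)–(-1.08231, 0.305, 0.3644)  len=0.5249
  (v12,v17,v13) [+-+] → (-1.08231, 0.305, 0.3644)–(-1.08231, 0.305, 0.160432)  len=0.2040
  (v13,v17,v18) [+--] → (-1.08231, 0.305, 0.160432)–(-1.08231, 0.305, -0.3644)  len=0.5248
  (v13,v18,v14) [+-+] → (-1.08231, 0.305, -0.3644)–(-1.2074, 0.305, -0.405058)  len=0.1315
  (v14,v18,v19) [+--] → (-1.2074, 0.305, -0.405058)–(-1.7755, 0.305, -0.5897)  len=0.5974
  (v14,v19,v10) [+-+] → (-1.7755, 0.305, -0.5897)–(-1.8389, 0.305, -0.502437)  len=0.1079
  (v10,v19,v15) [+--] → (-1.8389, 0.305, -0.502437)–(-2.2039, 0.305, 0)  len=0.6210

Chained into 2 loop(s):
  loop 1: 10 segments, perimeter = 3.6444
  loop 2: 10 segments, perimeter = 3.6444
Total perimeter = 7.289


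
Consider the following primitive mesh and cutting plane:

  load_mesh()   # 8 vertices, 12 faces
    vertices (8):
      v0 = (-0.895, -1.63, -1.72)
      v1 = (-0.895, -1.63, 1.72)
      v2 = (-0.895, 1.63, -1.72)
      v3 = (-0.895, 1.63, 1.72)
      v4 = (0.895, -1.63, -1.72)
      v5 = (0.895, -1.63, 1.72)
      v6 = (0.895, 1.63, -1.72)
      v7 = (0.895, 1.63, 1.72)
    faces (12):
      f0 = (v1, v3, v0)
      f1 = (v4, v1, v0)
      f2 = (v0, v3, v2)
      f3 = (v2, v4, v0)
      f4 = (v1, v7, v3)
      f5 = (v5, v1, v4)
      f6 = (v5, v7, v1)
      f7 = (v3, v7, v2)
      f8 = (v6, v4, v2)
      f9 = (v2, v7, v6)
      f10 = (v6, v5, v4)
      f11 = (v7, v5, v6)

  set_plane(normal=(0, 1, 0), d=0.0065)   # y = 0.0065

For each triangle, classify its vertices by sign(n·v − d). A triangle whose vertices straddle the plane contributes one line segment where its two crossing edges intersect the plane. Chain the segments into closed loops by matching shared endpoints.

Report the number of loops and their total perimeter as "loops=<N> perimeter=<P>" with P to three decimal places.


Straddling triangles (8 of 12):
  (v1,v3,v0) [-+-] → (-0.895, 0.0065, 1.72)–(-0.895, 0.0065, 0.0068589)  len=1.7131
  (v0,v3,v2) [-++] → (-0.895, 0.0065, 0.0068589)–(-0.895, 0.0065, -1.72)  len=1.7269
  (v2,v4,v0) [+--] → (-0.00356902, 0.0065, -1.72)–(-0.895, 0.0065, -1.72)  len=0.8914
  (v1,v7,v3) [-++] → (0.00356902, 0.0065, 1.72)–(-0.895, 0.0065, 1.72)  len=0.8986
  (v5,v7,v1) [-+-] → (0.895, 0.0065, 1.72)–(0.00356902, 0.0065, 1.72)  len=0.8914
  (v6,v4,v2) [+-+] → (0.895, 0.0065, -1.72)–(-0.00356902, 0.0065, -1.72)  len=0.8986
  (v6,v5,v4) [+--] → (0.895, 0.0065, -0.0068589)–(0.895, 0.0065, -1.72)  len=1.7131
  (v7,v5,v6) [+-+] → (0.895, 0.0065, 1.72)–(0.895, 0.0065, -0.0068589)  len=1.7269

Chained into 1 loop(s):
  loop 1: 8 segments, perimeter = 10.4600
Total perimeter = 10.460

loops=1 perimeter=10.460
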